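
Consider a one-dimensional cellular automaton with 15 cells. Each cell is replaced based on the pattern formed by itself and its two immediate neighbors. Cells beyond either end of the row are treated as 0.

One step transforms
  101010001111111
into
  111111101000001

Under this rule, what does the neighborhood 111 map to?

At position 9 the neighborhood is 111; the next row has 0 there.

0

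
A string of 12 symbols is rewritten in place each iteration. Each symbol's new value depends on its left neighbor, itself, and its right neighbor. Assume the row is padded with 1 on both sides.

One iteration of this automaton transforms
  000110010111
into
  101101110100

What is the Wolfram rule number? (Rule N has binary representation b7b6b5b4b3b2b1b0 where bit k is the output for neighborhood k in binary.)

30

position 10: 111 → 0  (bit 7 = 0)
position 4: 110 → 0  (bit 6 = 0)
position 8: 101 → 0  (bit 5 = 0)
position 0: 100 → 1  (bit 4 = 1)
position 3: 011 → 1  (bit 3 = 1)
position 7: 010 → 1  (bit 2 = 1)
position 2: 001 → 1  (bit 1 = 1)
position 1: 000 → 0  (bit 0 = 0)
bits b7..b0 = 00011110 = 30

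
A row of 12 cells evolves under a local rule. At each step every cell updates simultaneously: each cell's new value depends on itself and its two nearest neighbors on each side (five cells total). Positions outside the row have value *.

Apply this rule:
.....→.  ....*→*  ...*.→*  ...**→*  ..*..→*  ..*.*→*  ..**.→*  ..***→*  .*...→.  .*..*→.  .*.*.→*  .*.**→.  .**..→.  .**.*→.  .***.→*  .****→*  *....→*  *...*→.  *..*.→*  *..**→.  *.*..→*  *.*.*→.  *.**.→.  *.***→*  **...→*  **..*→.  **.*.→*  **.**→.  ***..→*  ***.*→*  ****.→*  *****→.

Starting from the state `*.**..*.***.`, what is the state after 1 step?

*....**.***.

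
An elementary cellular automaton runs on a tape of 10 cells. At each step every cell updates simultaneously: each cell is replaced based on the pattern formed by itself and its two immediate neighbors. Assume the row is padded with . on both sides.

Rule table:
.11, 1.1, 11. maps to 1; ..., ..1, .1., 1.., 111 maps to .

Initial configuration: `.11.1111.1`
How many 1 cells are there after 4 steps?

2

.1111..11.
.1..1..11.
.......11.
.......11.
count of 1: 2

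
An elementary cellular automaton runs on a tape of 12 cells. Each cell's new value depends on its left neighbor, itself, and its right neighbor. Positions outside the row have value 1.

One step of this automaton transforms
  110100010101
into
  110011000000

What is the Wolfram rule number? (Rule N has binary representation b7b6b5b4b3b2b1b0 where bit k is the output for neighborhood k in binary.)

position 0: 111 → 1  (bit 7 = 1)
position 1: 110 → 1  (bit 6 = 1)
position 2: 101 → 0  (bit 5 = 0)
position 4: 100 → 1  (bit 4 = 1)
position 11: 011 → 0  (bit 3 = 0)
position 3: 010 → 0  (bit 2 = 0)
position 6: 001 → 0  (bit 1 = 0)
position 5: 000 → 1  (bit 0 = 1)
bits b7..b0 = 11010001 = 209

209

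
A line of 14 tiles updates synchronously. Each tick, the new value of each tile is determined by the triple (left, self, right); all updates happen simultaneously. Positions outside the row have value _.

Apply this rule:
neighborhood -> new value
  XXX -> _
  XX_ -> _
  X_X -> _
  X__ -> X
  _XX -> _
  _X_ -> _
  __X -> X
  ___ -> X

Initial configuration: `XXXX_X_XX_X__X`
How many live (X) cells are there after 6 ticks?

___________XX_
XXXXXXXXXXX__X
___________XX_  (repeats tick 1; period 2)
tick 6: XXXXXXXXXXX__X
count of X: 12

12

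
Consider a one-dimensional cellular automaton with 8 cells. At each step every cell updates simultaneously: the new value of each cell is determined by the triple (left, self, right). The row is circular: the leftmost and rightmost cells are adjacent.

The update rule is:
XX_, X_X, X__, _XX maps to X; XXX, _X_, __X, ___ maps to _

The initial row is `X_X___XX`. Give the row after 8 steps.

step 1: XX_X__X_
step 2: XXX_X__X
step 3: __XX_X_X
step 4: X_XXX_X_
step 5: _XX_XX_X
step 6: XXXXXXX_
step 7: X_____XX
step 8: XX____X_

XX____X_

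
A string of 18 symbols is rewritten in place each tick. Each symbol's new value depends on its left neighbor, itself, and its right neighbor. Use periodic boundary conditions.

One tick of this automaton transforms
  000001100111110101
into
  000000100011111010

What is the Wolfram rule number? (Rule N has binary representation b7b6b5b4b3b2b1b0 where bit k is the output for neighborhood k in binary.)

224

position 10: 111 → 1  (bit 7 = 1)
position 6: 110 → 1  (bit 6 = 1)
position 14: 101 → 1  (bit 5 = 1)
position 0: 100 → 0  (bit 4 = 0)
position 5: 011 → 0  (bit 3 = 0)
position 15: 010 → 0  (bit 2 = 0)
position 4: 001 → 0  (bit 1 = 0)
position 1: 000 → 0  (bit 0 = 0)
bits b7..b0 = 11100000 = 224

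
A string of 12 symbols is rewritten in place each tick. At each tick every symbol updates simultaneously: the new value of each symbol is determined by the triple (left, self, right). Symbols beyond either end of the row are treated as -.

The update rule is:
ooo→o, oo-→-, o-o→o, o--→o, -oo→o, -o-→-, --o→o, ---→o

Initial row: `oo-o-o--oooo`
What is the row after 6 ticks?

-ooooo-o-o-o

o-o-o-ooooo-
-o-o-ooooo-o
o-o-ooooo-o-
-o-ooooo-o-o
o-ooooo-o-o-
-ooooo-o-o-o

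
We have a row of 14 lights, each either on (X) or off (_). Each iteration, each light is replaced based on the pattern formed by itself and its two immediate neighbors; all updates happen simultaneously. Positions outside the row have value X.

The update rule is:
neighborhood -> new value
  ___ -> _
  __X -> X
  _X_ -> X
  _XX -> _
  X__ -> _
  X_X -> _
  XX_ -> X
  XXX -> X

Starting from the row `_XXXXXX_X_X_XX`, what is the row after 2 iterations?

_X_XXXX_X_X_X_

__XXXXX_X_X__X
_X_XXXX_X_X_X_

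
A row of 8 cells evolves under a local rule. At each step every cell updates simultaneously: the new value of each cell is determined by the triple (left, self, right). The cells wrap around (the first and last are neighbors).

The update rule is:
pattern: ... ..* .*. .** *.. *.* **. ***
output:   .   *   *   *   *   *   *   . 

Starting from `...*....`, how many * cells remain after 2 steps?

4

..***...
.**.**..
count of *: 4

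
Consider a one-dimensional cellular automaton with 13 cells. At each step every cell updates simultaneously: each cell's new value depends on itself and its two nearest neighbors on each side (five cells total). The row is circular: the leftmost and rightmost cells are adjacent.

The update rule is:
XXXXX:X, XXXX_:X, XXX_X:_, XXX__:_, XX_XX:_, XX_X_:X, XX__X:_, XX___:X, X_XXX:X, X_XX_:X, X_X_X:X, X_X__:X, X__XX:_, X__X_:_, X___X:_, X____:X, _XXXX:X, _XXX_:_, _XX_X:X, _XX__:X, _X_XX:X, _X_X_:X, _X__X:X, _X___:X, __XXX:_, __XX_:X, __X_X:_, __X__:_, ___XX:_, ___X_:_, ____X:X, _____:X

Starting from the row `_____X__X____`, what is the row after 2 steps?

XXX____X__XXX

XXXX__X__XXXX
XXX____X__XXX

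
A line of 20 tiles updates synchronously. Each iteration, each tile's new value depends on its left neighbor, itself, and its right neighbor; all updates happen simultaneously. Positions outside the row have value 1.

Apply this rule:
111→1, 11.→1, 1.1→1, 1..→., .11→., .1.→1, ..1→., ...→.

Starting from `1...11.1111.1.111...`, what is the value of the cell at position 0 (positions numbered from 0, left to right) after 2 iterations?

1....11.111111.11...
1.....11.111111.1...
position 0 holds 1

1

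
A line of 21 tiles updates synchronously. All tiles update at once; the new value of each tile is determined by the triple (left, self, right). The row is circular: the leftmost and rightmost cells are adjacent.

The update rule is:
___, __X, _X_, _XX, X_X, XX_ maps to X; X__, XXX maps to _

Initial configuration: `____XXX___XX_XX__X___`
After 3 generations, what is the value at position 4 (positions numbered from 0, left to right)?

XXXXX_X_XXXXXXX_XX_XX
____XXXXX_____XXXXXX_
XXXXX___X_XXXXX____X_
position 4 holds X

X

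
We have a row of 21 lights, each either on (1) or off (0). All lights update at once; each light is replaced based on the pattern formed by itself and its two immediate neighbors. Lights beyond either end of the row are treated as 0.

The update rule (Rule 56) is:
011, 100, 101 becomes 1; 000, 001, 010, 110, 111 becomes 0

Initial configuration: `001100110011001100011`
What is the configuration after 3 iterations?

001010101010101010010
000101010101010101001
000010101010101010100

000010101010101010100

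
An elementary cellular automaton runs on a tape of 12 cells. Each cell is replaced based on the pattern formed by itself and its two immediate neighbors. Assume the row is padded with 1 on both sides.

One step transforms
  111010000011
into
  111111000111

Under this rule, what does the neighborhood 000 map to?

0

At position 6 the neighborhood is 000; the next row has 0 there.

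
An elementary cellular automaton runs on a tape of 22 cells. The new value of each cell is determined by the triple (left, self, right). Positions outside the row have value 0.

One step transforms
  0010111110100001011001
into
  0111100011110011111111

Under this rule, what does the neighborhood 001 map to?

At position 1 the neighborhood is 001; the next row has 1 there.

1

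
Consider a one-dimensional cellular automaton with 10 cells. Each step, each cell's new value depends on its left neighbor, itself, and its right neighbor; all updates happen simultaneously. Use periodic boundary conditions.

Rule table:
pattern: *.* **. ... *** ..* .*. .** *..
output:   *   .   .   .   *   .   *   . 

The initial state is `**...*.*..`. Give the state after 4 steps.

step 1: *...*.*..*
step 2: ...*.*..**
step 3: ..*.*..**.
step 4: .*.*..**..

.*.*..**..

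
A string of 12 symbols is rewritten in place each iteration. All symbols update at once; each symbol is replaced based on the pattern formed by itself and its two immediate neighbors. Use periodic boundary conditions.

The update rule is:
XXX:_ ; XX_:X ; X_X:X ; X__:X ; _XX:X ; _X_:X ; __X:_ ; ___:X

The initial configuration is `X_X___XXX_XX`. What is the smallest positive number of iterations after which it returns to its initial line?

XXXXX_X_XXX_
X___XXXXX_XX
XXX_X___XXX_
X_XXXXX_X_XX
XXX___XXXXX_
X_XXX_X___XX
XXX_XXXXX_X_
X_XXX___XXXX
XXX_XXX_X___
X_XXX_XXXXX_
XXX_XXX___XX
__XXX_XXX_X_
X_X_XXX_XXXX
XXXXX_XXX___
X___XXX_XXX_
XXX_X_XXX_XX
__XXXXX_XXX_
X_X___XXX_XX

18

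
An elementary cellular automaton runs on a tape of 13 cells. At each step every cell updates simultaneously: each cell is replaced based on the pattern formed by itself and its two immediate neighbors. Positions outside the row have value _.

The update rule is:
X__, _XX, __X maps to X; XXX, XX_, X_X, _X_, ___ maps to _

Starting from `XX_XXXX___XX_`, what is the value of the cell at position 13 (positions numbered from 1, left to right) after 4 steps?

_

X__X___X_XX_X
_XX_X_X__X___
XX_____XX_X__
X_X___XX___X_
position 13 holds _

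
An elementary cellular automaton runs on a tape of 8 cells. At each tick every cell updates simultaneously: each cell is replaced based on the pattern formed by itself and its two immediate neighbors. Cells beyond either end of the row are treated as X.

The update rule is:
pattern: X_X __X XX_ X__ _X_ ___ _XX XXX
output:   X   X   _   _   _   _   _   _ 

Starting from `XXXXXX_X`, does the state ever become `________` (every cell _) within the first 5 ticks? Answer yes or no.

no

______X_
_____X_X
____X_X_
___X_X_X
__X_X_X_
tick 5 is __X_X_X_, still not uniform _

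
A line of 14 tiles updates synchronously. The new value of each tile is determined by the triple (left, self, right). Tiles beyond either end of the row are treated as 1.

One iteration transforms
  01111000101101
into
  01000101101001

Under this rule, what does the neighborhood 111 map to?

0

At position 2 the neighborhood is 111; the next row has 0 there.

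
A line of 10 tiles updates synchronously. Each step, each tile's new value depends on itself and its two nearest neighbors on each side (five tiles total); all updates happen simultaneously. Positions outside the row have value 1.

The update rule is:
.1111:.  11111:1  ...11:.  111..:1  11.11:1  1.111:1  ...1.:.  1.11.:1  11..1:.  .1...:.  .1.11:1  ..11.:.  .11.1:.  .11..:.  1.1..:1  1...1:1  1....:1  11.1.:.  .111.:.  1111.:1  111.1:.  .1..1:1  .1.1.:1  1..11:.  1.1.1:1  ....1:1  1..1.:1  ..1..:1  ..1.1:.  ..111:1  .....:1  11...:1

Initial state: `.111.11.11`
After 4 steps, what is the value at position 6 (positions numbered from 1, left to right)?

step 1: 11..11.11.
step 2: 11....11.1
step 3: 11111...11
step 4: 1111111.1.
position 6 holds 1

1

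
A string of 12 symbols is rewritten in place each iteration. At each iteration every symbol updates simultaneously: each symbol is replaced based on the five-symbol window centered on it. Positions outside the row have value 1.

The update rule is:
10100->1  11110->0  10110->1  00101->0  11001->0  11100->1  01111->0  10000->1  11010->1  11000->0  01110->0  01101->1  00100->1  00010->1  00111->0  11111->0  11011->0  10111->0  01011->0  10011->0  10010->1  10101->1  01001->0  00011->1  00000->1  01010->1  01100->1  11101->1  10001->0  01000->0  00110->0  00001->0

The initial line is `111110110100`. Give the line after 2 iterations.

000010111100
010100000100

010100000100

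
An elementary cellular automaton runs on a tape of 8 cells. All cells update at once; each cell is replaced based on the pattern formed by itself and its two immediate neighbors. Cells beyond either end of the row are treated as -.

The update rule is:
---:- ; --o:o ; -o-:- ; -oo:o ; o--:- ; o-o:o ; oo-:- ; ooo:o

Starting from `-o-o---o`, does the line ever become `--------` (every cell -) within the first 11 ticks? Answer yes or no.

tick 1: o-o---o-
tick 2: -o---o--
tick 3: o---o---
tick 4: ---o----
tick 5: --o-----
tick 6: -o------
tick 7: o-------
tick 8: --------
all cells are - at tick 8

yes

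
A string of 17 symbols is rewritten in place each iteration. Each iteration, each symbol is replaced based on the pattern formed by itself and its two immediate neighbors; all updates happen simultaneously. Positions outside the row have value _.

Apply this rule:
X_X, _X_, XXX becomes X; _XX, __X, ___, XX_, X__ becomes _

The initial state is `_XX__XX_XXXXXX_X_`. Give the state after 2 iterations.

_______XX_XX_X___

iteration 1: _______X_XXXX_XX_
iteration 2: _______XX_XX_X___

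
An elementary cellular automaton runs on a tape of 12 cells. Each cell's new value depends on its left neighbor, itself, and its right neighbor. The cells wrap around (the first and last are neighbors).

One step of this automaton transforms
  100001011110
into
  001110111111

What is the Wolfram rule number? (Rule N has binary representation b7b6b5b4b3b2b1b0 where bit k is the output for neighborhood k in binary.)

position 8: 111 → 1  (bit 7 = 1)
position 10: 110 → 1  (bit 6 = 1)
position 6: 101 → 1  (bit 5 = 1)
position 1: 100 → 0  (bit 4 = 0)
position 7: 011 → 1  (bit 3 = 1)
position 0: 010 → 0  (bit 2 = 0)
position 4: 001 → 1  (bit 1 = 1)
position 2: 000 → 1  (bit 0 = 1)
bits b7..b0 = 11101011 = 235

235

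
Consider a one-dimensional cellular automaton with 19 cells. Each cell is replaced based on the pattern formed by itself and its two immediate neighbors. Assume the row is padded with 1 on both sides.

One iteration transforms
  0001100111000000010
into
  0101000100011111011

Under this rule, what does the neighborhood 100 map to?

0

At position 0 the neighborhood is 100; the next row has 0 there.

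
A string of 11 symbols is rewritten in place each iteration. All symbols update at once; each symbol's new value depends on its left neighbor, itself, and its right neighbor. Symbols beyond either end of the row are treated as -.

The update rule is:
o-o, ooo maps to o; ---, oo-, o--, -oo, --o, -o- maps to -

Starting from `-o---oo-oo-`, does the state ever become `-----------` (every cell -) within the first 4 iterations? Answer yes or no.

-------o---
-----------
all cells are - at iteration 2

yes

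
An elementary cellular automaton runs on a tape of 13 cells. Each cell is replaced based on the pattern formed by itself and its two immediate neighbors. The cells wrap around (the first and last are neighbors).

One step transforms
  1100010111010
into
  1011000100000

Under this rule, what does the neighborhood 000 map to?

At position 3 the neighborhood is 000; the next row has 1 there.

1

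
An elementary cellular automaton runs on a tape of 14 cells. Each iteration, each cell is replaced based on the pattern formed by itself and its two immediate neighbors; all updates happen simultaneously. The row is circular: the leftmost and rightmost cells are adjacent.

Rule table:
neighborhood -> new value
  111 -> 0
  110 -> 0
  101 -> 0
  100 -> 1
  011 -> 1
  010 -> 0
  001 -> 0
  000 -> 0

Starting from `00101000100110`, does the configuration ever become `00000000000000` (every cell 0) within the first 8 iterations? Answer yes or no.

no

00000100010101
10000010000000
01000001000000
00100000100000
00010000010000
00001000001000
00000100000100
00000010000010
iteration 8 is 00000010000010, still not uniform 0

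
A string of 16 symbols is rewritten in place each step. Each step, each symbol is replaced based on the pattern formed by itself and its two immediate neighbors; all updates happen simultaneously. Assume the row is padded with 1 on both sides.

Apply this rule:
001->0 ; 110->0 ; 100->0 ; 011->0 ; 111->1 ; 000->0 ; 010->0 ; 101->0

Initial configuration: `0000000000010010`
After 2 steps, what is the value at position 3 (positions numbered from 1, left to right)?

0000000000000000
0000000000000000
position 3 holds 0

0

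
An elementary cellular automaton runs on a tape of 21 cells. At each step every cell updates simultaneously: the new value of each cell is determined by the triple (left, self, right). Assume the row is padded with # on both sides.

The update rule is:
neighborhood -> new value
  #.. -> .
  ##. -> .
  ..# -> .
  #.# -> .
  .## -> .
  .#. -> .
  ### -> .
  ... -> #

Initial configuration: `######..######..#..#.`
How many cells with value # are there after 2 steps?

.....................
.###################.
count of #: 19

19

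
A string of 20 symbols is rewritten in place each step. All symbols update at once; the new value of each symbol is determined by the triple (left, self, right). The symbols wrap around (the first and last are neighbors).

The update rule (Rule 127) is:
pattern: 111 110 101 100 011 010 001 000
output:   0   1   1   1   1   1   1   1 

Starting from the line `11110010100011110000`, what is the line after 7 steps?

10011111111110011111
11110000000011110000
10011111111110011111  (repeats step 1; period 2)
step 7: 10011111111110011111

10011111111110011111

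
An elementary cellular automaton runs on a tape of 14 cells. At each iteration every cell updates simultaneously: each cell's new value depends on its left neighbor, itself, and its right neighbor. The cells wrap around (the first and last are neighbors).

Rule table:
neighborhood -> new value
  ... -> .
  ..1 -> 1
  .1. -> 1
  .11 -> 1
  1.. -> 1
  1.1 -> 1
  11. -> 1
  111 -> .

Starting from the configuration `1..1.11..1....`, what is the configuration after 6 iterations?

11111111111..1
..........1111
1........11..1
11......111111
.11....11.....
1111..1111....

1111..1111....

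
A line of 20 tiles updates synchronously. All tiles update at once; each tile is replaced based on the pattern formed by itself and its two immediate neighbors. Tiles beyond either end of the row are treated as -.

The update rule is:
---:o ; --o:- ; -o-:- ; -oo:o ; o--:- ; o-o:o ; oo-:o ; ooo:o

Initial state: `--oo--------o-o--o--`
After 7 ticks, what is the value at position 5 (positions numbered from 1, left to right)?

o-oo-oooooo--o-----o
-oooooooooo----ooo--
-oooooooooo-oo-ooo-o
-oooooooooooooooooo-
-oooooooooooooooooo-  (fixed point — unchanged through tick 7)
position 5 holds o

o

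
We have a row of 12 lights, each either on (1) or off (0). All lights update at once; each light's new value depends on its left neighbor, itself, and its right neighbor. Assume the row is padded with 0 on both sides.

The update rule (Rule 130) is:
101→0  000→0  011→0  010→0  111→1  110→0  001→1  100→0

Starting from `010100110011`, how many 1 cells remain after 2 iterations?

iteration 1: 100001000100
iteration 2: 000010001000
count of 1: 2

2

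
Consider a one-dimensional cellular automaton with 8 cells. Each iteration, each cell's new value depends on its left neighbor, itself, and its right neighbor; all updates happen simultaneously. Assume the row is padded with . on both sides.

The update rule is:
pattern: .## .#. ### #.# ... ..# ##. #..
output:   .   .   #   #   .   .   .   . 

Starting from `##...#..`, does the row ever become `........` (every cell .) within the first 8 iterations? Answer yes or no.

........
all cells are . at iteration 1

yes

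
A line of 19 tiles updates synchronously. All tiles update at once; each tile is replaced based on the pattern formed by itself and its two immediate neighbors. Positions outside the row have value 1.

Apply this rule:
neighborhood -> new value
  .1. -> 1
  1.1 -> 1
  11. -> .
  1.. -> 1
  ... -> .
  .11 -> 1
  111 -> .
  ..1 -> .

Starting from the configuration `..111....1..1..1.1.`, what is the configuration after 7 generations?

1.1..1...11.11.1111
.111.11..1.11.11...
11..11.1.111.11.1..
..1.1.1111..11.111.
1.11111...1.1.11..1
.11....1..11111.1.1
11.1...11.1....1111

11.1...11.1....1111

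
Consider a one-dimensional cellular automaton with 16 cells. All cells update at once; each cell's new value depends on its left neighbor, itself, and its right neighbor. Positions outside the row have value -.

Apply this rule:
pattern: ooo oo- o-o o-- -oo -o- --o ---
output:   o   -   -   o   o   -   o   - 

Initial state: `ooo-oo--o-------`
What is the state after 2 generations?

o-oo--o---o-----

generation 1: oo--o-oo-o------
generation 2: o-oo--o---o-----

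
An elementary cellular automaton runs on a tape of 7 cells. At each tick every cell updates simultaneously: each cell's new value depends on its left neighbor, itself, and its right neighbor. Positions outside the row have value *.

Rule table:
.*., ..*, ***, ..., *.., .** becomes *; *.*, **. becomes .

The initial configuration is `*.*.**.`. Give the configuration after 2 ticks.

..*.*..
***.***

***.***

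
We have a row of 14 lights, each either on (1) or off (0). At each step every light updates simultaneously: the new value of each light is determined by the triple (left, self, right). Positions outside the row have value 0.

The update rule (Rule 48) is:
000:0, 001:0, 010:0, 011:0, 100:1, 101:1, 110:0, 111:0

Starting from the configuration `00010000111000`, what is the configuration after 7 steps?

00000000001000

step 1: 00001000000100
step 2: 00000100000010
step 3: 00000010000001
step 4: 00000001000000
step 5: 00000000100000
step 6: 00000000010000
step 7: 00000000001000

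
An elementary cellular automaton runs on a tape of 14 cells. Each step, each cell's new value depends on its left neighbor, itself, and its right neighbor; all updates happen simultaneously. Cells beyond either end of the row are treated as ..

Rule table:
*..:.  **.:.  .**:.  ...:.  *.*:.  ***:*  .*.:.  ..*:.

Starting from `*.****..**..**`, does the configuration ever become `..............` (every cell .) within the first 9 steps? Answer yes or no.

yes

...**.........
..............
all cells are . at step 2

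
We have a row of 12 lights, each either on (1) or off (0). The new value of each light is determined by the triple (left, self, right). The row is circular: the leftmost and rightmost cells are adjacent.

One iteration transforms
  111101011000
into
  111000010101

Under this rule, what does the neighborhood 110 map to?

0

At position 3 the neighborhood is 110; the next row has 0 there.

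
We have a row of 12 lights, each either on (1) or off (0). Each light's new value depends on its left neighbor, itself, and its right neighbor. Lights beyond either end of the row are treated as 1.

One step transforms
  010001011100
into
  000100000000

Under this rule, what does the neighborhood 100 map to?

At position 2 the neighborhood is 100; the next row has 0 there.

0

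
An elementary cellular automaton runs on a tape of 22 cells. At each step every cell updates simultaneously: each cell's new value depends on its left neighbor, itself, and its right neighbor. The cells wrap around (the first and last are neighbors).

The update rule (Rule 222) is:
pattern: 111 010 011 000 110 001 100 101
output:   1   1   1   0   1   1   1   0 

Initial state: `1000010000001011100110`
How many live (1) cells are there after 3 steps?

20

1100111000011011111110
1111111100111011111110
1111111111111011111110
count of 1: 20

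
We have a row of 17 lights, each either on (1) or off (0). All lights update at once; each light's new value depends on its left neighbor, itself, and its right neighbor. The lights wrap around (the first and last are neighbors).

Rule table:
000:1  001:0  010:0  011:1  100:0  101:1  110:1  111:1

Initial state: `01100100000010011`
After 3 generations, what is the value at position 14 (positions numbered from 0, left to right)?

1

11100001111000011
11101101111011011
11111111111111111
position 14 holds 1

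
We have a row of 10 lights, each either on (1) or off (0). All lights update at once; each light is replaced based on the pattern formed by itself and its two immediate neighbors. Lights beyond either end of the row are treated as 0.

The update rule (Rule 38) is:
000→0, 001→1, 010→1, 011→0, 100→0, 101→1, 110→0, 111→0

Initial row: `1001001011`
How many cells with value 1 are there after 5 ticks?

1011011100
1100100000
0001100000
0010000000
0110000000
count of 1: 2

2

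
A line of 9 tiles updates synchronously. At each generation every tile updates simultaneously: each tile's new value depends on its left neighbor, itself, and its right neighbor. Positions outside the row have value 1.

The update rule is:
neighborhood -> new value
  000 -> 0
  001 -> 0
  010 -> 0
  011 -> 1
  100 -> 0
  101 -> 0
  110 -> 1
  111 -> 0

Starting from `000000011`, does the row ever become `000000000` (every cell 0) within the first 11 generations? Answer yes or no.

yes

000000010
000000000
all cells are 0 at generation 2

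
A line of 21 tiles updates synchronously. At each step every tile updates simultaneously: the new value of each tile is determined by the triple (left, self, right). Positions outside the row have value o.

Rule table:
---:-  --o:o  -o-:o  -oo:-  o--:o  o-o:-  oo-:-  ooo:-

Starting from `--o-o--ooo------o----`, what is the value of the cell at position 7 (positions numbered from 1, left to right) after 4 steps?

-

ooo-ooo---o----ooo--o
-------o-ooo--o---oo-
o-----oo----oooo-o---
-o---o--o--o-----oo-o
position 7 holds -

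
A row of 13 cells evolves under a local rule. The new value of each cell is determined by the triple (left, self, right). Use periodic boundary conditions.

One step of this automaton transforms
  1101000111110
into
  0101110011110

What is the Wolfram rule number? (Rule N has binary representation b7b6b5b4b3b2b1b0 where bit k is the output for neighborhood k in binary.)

213

position 8: 111 → 1  (bit 7 = 1)
position 1: 110 → 1  (bit 6 = 1)
position 2: 101 → 0  (bit 5 = 0)
position 4: 100 → 1  (bit 4 = 1)
position 0: 011 → 0  (bit 3 = 0)
position 3: 010 → 1  (bit 2 = 1)
position 6: 001 → 0  (bit 1 = 0)
position 5: 000 → 1  (bit 0 = 1)
bits b7..b0 = 11010101 = 213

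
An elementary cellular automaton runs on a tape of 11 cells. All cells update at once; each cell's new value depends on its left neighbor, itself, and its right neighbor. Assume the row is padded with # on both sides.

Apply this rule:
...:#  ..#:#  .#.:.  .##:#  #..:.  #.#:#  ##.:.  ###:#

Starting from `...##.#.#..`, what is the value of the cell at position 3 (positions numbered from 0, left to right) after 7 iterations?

.

.###.#.#..#
###.#.#..##
##.#.#..###
#.#.#..####
.#.#..#####
#.#..######
.#..#######
position 3 holds .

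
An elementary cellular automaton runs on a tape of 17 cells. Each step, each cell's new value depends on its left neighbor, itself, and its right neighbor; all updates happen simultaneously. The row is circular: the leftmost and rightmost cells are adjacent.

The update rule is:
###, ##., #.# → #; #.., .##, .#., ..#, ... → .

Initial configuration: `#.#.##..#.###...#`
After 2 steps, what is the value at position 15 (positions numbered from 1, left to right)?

step 1: ##.#.#...#.##....
step 2: .##.#.....#.#....
position 15 holds .

.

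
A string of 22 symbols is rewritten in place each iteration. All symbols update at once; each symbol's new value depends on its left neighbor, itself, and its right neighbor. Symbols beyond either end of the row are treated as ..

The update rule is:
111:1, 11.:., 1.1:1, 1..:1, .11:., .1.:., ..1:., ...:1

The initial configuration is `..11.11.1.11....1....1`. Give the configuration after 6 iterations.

1...1..1.1..111..111..
.11..1..1.1..1.1..1.11
...1..1..1.1..1.1..1..
11..1..1..1.1..1.1..11
..1..1..1..1.1..1.1...
1..1..1..1..1.1..1.111

1..1..1..1..1.1..1.111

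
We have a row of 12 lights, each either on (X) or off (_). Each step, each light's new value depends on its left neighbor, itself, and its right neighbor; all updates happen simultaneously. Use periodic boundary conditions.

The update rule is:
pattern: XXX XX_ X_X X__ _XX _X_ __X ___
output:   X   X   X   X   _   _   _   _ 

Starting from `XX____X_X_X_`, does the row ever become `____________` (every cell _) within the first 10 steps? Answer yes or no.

_XX____X_X_X
X_XX____X_X_
_X_XX____X_X
X_X_XX____X_
_X_X_XX____X
X_X_X_XX____
_X_X_X_XX___
__X_X_X_XX__
___X_X_X_XX_
____X_X_X_XX
step 10 is ____X_X_X_XX, still not uniform _

no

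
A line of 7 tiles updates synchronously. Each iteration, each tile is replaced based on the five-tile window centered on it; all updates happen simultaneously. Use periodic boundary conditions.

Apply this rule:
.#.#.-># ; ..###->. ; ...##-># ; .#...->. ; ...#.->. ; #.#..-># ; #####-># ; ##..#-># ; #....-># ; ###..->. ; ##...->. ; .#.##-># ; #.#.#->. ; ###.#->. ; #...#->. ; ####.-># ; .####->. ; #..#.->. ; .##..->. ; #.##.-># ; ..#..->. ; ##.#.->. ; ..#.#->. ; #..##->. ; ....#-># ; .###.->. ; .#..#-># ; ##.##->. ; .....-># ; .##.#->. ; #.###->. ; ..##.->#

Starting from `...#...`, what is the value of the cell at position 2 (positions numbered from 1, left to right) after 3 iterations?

##...##
#...#..
.....#.
position 2 holds .

.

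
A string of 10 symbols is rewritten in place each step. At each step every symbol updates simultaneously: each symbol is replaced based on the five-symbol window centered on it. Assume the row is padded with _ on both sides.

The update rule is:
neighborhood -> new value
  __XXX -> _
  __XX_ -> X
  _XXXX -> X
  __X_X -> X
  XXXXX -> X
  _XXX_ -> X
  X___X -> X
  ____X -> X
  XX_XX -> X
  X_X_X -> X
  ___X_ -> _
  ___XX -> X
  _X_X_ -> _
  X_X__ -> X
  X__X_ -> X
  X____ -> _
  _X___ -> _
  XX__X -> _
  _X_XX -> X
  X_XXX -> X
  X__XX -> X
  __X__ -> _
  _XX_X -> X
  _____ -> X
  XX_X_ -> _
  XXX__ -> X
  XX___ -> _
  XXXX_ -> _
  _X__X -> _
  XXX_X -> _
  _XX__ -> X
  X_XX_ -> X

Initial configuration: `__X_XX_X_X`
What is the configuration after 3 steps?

_X_X_X_X_X

X_XXXX_X_X
XXXX___X_X
_X_X_X_X_X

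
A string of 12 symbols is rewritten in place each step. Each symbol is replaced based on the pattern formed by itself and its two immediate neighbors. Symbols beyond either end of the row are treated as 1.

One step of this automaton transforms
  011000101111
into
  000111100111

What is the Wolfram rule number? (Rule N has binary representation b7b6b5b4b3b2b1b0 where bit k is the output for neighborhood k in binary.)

151

position 9: 111 → 1  (bit 7 = 1)
position 2: 110 → 0  (bit 6 = 0)
position 0: 101 → 0  (bit 5 = 0)
position 3: 100 → 1  (bit 4 = 1)
position 1: 011 → 0  (bit 3 = 0)
position 6: 010 → 1  (bit 2 = 1)
position 5: 001 → 1  (bit 1 = 1)
position 4: 000 → 1  (bit 0 = 1)
bits b7..b0 = 10010111 = 151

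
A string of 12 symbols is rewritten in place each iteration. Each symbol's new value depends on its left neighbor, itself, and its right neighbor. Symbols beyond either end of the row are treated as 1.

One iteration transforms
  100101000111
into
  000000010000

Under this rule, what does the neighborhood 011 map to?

At position 9 the neighborhood is 011; the next row has 0 there.

0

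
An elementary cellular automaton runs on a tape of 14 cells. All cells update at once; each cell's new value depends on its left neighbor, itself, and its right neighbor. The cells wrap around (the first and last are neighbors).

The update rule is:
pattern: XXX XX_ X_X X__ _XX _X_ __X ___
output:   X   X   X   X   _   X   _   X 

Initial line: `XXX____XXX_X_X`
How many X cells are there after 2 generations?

11

XXXXXX__XXXXX_
_XXXXXX__XXXXX
count of X: 11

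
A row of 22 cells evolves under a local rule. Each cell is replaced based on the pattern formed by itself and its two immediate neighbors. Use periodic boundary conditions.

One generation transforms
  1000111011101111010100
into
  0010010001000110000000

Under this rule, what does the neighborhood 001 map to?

At position 3 the neighborhood is 001; the next row has 0 there.

0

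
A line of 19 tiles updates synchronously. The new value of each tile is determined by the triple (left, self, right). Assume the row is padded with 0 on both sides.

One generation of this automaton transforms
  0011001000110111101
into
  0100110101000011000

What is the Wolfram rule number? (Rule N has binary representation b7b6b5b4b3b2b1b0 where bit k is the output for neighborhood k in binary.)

146

position 14: 111 → 1  (bit 7 = 1)
position 3: 110 → 0  (bit 6 = 0)
position 12: 101 → 0  (bit 5 = 0)
position 4: 100 → 1  (bit 4 = 1)
position 2: 011 → 0  (bit 3 = 0)
position 6: 010 → 0  (bit 2 = 0)
position 1: 001 → 1  (bit 1 = 1)
position 0: 000 → 0  (bit 0 = 0)
bits b7..b0 = 10010010 = 146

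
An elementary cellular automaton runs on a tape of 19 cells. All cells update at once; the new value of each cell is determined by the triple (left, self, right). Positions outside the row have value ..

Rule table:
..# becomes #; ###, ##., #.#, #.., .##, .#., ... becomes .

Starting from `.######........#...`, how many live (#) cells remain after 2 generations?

1

generation 1: #.............#....
generation 2: .............#.....
count of #: 1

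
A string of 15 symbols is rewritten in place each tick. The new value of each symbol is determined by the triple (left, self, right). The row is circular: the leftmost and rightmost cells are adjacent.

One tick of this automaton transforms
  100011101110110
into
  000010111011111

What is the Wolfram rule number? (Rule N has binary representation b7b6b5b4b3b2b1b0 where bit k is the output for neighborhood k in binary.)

104

position 5: 111 → 0  (bit 7 = 0)
position 6: 110 → 1  (bit 6 = 1)
position 7: 101 → 1  (bit 5 = 1)
position 1: 100 → 0  (bit 4 = 0)
position 4: 011 → 1  (bit 3 = 1)
position 0: 010 → 0  (bit 2 = 0)
position 3: 001 → 0  (bit 1 = 0)
position 2: 000 → 0  (bit 0 = 0)
bits b7..b0 = 01101000 = 104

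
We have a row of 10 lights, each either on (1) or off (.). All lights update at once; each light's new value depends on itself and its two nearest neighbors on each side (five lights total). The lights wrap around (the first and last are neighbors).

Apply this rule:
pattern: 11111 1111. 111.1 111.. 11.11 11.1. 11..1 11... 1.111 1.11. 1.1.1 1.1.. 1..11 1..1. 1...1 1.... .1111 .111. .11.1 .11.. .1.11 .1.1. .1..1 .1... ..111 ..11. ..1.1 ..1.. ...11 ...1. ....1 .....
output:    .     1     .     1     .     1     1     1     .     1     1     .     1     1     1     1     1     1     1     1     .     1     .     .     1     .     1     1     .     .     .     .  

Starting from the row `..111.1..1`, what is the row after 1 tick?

.111.1..11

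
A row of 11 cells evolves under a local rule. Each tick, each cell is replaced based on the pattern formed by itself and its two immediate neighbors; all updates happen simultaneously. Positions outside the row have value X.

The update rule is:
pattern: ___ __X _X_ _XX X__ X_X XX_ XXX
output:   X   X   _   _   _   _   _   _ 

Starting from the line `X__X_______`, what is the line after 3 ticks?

___X__XXXXX

__X__XXXXXX
_X__X______
___X__XXXXX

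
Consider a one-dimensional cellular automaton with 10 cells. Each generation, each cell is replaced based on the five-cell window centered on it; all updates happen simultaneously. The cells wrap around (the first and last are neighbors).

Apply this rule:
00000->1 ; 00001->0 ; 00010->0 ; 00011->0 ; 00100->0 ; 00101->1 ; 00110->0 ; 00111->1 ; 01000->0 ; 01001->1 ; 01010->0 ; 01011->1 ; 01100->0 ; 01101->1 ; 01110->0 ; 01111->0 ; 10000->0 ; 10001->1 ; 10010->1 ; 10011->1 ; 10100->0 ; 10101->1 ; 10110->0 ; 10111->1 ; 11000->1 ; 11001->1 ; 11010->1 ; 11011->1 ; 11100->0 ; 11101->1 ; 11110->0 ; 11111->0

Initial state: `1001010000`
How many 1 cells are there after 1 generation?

3

0111000000
count of 1: 3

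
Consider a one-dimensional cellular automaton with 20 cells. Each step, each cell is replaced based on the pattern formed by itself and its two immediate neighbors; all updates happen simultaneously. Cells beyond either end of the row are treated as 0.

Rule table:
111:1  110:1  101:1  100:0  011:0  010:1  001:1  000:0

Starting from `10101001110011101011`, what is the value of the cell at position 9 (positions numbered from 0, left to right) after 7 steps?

11111010110101111101
01111111011110111111
10111111101111011111
11011111110111101111
01101111111011110111
10110111111101111011
11011011111110111101
position 9 holds 1

1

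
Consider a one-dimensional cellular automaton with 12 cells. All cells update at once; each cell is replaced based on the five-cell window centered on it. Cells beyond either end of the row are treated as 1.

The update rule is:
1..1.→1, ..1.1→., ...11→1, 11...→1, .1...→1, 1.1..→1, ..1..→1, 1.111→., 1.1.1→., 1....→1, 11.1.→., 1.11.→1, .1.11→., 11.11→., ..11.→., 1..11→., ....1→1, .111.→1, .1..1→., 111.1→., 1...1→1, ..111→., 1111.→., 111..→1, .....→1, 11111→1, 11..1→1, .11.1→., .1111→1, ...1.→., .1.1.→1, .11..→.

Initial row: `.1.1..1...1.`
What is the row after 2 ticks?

1.....1.1111

tick 1: ..11.1111...
tick 2: 1.....1.1111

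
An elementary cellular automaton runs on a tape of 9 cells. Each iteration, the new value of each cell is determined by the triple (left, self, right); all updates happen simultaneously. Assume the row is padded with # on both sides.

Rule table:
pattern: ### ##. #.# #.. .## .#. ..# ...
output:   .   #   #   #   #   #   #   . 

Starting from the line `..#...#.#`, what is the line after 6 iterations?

iteration 1: ####.####
iteration 2: ...###...
iteration 3: #.##.##.#
iteration 4: #########
iteration 5: .........
iteration 6: #.......#

#.......#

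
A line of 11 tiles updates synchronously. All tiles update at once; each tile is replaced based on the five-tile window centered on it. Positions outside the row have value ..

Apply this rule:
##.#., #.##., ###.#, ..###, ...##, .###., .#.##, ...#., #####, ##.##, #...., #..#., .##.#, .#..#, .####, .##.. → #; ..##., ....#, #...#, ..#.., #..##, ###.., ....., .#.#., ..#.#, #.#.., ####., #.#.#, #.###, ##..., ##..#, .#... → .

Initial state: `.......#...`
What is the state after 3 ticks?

....#.###.#

tick 1: ......#..#.
tick 2: .....#.##..
tick 3: ....#.###.#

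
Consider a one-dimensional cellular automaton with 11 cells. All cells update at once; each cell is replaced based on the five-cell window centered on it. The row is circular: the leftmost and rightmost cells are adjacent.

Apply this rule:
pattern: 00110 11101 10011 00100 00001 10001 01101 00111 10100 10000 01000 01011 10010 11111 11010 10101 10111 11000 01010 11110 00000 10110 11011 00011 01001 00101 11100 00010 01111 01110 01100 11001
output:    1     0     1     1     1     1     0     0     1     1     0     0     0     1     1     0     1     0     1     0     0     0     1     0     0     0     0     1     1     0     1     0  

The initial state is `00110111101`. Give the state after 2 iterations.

10011000110

iteration 1: 01101110011
iteration 2: 10011000110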